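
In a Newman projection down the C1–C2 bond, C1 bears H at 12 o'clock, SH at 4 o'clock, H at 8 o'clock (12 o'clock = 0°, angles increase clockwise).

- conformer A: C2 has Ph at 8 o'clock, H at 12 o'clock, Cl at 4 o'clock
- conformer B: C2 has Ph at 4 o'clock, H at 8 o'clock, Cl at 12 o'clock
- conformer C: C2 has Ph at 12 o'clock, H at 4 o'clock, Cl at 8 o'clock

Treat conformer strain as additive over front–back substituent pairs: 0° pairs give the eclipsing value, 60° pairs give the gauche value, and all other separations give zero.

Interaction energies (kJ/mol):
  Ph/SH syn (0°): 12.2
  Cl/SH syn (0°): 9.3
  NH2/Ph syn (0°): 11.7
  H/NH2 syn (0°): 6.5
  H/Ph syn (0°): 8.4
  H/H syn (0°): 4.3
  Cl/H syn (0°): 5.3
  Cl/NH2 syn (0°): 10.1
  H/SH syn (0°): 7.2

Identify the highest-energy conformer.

A (eclipsed): H(0°)/H(0°) eclipsed 4.3; SH(120°)/Cl(120°) eclipsed 9.3; H(240°)/Ph(240°) eclipsed 8.4 → 22.0 kJ/mol.
B (eclipsed): H(0°)/Cl(0°) eclipsed 5.3; SH(120°)/Ph(120°) eclipsed 12.2; H(240°)/H(240°) eclipsed 4.3 → 21.8 kJ/mol.
C (eclipsed): H(0°)/Ph(0°) eclipsed 8.4; SH(120°)/H(120°) eclipsed 7.2; H(240°)/Cl(240°) eclipsed 5.3 → 20.9 kJ/mol.
A has the highest total (22.0 kJ/mol).

A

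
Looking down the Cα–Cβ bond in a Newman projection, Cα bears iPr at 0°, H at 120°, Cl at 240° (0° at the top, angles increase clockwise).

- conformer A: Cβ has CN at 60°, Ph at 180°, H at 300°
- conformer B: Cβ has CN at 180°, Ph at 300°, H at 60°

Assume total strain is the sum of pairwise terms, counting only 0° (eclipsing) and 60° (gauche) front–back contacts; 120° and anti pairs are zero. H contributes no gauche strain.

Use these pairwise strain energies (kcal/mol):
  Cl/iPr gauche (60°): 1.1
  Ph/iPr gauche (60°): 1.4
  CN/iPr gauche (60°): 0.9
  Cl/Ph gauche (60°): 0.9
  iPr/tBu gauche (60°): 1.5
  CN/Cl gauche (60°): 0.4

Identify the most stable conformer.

A (staggered): iPr(0°)/CN(60°) gauche 0.9; Cl(240°)/Ph(180°) gauche 0.9 → 1.8 kcal/mol.
B (staggered): iPr(0°)/Ph(300°) gauche 1.4; Cl(240°)/CN(180°) gauche 0.4; Cl(240°)/Ph(300°) gauche 0.9 → 2.7 kcal/mol.
A has the lowest total (1.8 kcal/mol).

A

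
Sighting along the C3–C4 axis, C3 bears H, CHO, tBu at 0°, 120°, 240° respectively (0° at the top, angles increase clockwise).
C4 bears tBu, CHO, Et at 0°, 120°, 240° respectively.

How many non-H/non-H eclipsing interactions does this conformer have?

2

Non-H eclipsing pairs: CHO(120°)/CHO(120°); tBu(240°)/Et(240°) — 2 interactions.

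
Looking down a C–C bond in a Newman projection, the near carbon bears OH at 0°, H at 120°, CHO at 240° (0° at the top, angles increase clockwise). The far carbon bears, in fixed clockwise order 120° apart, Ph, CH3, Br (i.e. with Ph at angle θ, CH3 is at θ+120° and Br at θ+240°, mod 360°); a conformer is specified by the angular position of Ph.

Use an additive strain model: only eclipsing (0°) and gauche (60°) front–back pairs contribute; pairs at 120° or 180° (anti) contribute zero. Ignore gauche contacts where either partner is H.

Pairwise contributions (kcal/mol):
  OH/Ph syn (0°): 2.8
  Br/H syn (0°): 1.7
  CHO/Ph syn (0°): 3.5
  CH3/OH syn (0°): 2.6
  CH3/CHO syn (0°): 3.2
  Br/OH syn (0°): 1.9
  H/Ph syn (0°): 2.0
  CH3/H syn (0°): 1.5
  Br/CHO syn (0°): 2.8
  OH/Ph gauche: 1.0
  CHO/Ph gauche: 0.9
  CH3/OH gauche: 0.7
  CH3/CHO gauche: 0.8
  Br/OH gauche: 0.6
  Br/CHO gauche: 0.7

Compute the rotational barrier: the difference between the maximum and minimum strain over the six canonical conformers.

4.8 kcal/mol

Ph at 0° is eclipsed. OH at 0° is eclipsed with Ph at 0° (2.8); H at 120° is eclipsed with CH3 at 120° (1.5); CHO at 240° is eclipsed with Br at 240° (2.8). Total 7.1 kcal/mol.
Ph at 60° is staggered. OH at 0° is gauche with Ph at 60° (1.0); OH at 0° is gauche with Br at 300° (0.6); CHO at 240° is gauche with CH3 at 180° (0.8); CHO at 240° is gauche with Br at 300° (0.7). Total 3.1 kcal/mol.
Ph at 120° is eclipsed. OH at 0° is eclipsed with Br at 0° (1.9); H at 120° is eclipsed with Ph at 120° (2.0); CHO at 240° is eclipsed with CH3 at 240° (3.2). Total 7.1 kcal/mol.
Ph at 180° is staggered. OH at 0° is gauche with CH3 at 300° (0.7); OH at 0° is gauche with Br at 60° (0.6); CHO at 240° is gauche with Ph at 180° (0.9); CHO at 240° is gauche with CH3 at 300° (0.8). Total 3.0 kcal/mol.
Ph at 240° is eclipsed. OH at 0° is eclipsed with CH3 at 0° (2.6); H at 120° is eclipsed with Br at 120° (1.7); CHO at 240° is eclipsed with Ph at 240° (3.5). Total 7.8 kcal/mol.
Ph at 300° is staggered. OH at 0° is gauche with Ph at 300° (1.0); OH at 0° is gauche with CH3 at 60° (0.7); CHO at 240° is gauche with Ph at 300° (0.9); CHO at 240° is gauche with Br at 180° (0.7). Total 3.3 kcal/mol.
Max at 240° (7.8 kcal/mol), min at 180° (3.0 kcal/mol); barrier = 4.8 kcal/mol.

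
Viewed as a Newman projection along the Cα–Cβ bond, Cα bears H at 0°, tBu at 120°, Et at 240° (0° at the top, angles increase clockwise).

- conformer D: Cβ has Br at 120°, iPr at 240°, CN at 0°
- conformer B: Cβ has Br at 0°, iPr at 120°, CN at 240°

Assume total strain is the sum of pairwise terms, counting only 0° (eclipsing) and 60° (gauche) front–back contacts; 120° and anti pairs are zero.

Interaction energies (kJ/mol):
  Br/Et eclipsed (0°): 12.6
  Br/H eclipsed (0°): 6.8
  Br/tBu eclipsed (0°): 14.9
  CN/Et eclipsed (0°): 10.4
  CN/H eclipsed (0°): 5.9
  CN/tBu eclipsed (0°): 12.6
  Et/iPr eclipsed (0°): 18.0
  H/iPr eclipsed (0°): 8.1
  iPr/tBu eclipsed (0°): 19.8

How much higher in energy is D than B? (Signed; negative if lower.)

D is eclipsed. H at 0° is eclipsed with CN at 0° (5.9); tBu at 120° is eclipsed with Br at 120° (14.9); Et at 240° is eclipsed with iPr at 240° (18.0). Total 38.8 kJ/mol.
B is eclipsed. H at 0° is eclipsed with Br at 0° (6.8); tBu at 120° is eclipsed with iPr at 120° (19.8); Et at 240° is eclipsed with CN at 240° (10.4). Total 37.0 kJ/mol.
E(D) − E(B) = 38.8 − 37.0 = +1.8 kJ/mol.

+1.8 kJ/mol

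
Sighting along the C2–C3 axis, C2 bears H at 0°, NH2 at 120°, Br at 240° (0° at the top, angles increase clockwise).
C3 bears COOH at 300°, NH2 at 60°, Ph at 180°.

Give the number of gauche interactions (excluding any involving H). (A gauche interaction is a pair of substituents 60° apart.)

Non-H gauche pairs: NH2(120°)/NH2(60°); NH2(120°)/Ph(180°); Br(240°)/COOH(300°); Br(240°)/Ph(180°) — 4 interactions.

4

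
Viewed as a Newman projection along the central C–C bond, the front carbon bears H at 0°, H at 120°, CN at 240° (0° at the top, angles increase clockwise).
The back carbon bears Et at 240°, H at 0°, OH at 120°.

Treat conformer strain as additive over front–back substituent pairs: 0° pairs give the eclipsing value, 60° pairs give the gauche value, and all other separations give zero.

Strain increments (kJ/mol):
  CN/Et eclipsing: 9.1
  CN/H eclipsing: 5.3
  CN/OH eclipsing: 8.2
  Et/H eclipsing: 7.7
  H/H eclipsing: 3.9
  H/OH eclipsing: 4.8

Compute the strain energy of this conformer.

This conformer (eclipsed): H–H eclipsed, H–OH eclipsed, CN–Et eclipsed; 3.9 + 4.8 + 9.1 = 17.8 kJ/mol.

17.8 kJ/mol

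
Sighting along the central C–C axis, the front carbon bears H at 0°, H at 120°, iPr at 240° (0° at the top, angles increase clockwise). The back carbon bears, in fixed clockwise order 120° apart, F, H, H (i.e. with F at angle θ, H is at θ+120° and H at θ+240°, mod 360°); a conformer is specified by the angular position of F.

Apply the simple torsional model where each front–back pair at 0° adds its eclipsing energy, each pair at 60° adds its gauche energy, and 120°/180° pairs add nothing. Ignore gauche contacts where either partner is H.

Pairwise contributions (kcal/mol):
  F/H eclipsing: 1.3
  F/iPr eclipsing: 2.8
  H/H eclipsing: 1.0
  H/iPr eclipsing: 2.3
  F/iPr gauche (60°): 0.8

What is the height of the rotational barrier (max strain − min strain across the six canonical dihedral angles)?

4.8 kcal/mol

F at 0° is eclipsed. H at 0° is eclipsed with F at 0° (1.3); H at 120° is eclipsed with H at 120° (1.0); iPr at 240° is eclipsed with H at 240° (2.3). Total 4.6 kcal/mol.
F at 60° (staggered): no non-H gauche contacts → 0.0 kcal/mol.
F at 120° is eclipsed. H at 0° is eclipsed with H at 0° (1.0); H at 120° is eclipsed with F at 120° (1.3); iPr at 240° is eclipsed with H at 240° (2.3). Total 4.6 kcal/mol.
F at 180° is staggered. iPr at 240° is gauche with F at 180° (0.8). Total 0.8 kcal/mol.
F at 240° is eclipsed. H at 0° is eclipsed with H at 0° (1.0); H at 120° is eclipsed with H at 120° (1.0); iPr at 240° is eclipsed with F at 240° (2.8). Total 4.8 kcal/mol.
F at 300° is staggered. iPr at 240° is gauche with F at 300° (0.8). Total 0.8 kcal/mol.
Max at 240° (4.8 kcal/mol), min at 60° (0.0 kcal/mol); barrier = 4.8 kcal/mol.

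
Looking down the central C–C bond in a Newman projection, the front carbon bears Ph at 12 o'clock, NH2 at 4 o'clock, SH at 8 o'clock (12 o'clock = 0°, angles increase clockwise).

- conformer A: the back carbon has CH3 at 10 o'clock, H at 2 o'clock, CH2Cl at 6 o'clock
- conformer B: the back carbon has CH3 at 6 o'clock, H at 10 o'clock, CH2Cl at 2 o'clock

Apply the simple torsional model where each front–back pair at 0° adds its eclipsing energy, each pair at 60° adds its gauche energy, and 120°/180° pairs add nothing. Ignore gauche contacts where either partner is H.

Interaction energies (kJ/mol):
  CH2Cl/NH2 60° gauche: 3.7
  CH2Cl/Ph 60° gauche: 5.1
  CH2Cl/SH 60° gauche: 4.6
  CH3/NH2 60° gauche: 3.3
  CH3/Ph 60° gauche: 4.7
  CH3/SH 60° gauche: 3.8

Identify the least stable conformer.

A (staggered): Ph(0°)/CH3(300°) gauche 4.7; NH2(120°)/CH2Cl(180°) gauche 3.7; SH(240°)/CH3(300°) gauche 3.8; SH(240°)/CH2Cl(180°) gauche 4.6 → 16.8 kJ/mol.
B (staggered): Ph(0°)/CH2Cl(60°) gauche 5.1; NH2(120°)/CH3(180°) gauche 3.3; NH2(120°)/CH2Cl(60°) gauche 3.7; SH(240°)/CH3(180°) gauche 3.8 → 15.9 kJ/mol.
A has the highest total (16.8 kJ/mol).

A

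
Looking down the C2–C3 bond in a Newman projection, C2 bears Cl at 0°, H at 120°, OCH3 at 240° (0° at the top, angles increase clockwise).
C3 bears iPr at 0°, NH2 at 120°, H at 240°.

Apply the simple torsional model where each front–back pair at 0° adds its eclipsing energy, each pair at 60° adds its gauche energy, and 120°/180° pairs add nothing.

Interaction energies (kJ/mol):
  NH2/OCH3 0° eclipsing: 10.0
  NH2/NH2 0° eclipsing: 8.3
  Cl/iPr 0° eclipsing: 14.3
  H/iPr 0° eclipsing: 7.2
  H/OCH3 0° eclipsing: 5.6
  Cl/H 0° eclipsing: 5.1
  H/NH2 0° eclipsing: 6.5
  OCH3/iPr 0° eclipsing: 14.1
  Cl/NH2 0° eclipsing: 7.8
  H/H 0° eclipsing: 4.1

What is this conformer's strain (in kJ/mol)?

26.4 kJ/mol

This conformer is eclipsed. Cl at 0° is eclipsed with iPr at 0° (14.3); H at 120° is eclipsed with NH2 at 120° (6.5); OCH3 at 240° is eclipsed with H at 240° (5.6). Total 26.4 kJ/mol.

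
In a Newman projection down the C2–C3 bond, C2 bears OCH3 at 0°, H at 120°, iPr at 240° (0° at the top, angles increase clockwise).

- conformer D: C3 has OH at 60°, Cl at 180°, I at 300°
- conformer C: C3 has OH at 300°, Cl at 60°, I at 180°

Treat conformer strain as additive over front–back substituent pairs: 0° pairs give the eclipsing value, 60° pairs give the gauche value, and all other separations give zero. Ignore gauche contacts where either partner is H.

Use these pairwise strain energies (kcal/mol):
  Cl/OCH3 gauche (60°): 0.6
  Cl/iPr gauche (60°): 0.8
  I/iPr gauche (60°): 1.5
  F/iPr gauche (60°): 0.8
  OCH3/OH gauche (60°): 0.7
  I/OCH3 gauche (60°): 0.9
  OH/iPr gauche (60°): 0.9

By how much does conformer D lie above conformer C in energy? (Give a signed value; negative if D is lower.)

+0.2 kcal/mol

D (staggered): OCH3–OH gauche, OCH3–I gauche, iPr–Cl gauche, iPr–I gauche; 0.7 + 0.9 + 0.8 + 1.5 = 3.9 kcal/mol.
C (staggered): OCH3–OH gauche, OCH3–Cl gauche, iPr–OH gauche, iPr–I gauche; 0.7 + 0.6 + 0.9 + 1.5 = 3.7 kcal/mol.
E(D) − E(C) = 3.9 − 3.7 = +0.2 kcal/mol.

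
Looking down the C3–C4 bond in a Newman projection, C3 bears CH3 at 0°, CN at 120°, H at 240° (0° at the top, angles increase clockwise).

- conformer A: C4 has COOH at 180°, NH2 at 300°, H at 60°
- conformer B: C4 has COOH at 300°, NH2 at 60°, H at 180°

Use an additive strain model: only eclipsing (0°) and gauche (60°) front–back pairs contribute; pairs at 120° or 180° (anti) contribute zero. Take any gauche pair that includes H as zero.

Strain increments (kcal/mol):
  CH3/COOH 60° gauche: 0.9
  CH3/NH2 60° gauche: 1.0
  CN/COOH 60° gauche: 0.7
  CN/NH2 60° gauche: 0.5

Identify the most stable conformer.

A is staggered. CH3 at 0° is gauche with NH2 at 300° (1.0); CN at 120° is gauche with COOH at 180° (0.7). Total 1.7 kcal/mol.
B is staggered. CH3 at 0° is gauche with COOH at 300° (0.9); CH3 at 0° is gauche with NH2 at 60° (1.0); CN at 120° is gauche with NH2 at 60° (0.5). Total 2.4 kcal/mol.
A has the lowest total (1.7 kcal/mol).

A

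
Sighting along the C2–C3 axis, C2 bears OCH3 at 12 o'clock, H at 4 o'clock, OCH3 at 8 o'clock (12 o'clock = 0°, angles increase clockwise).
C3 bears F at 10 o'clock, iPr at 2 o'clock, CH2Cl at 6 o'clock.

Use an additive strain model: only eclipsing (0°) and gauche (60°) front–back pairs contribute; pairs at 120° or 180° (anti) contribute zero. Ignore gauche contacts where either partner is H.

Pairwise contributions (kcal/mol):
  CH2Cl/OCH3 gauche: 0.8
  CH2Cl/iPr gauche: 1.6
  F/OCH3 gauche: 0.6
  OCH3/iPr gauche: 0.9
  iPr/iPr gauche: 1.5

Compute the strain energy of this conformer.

2.9 kcal/mol

This conformer is staggered. OCH3 at 0° is gauche with F at 300° (0.6); OCH3 at 0° is gauche with iPr at 60° (0.9); OCH3 at 240° is gauche with F at 300° (0.6); OCH3 at 240° is gauche with CH2Cl at 180° (0.8). Total 2.9 kcal/mol.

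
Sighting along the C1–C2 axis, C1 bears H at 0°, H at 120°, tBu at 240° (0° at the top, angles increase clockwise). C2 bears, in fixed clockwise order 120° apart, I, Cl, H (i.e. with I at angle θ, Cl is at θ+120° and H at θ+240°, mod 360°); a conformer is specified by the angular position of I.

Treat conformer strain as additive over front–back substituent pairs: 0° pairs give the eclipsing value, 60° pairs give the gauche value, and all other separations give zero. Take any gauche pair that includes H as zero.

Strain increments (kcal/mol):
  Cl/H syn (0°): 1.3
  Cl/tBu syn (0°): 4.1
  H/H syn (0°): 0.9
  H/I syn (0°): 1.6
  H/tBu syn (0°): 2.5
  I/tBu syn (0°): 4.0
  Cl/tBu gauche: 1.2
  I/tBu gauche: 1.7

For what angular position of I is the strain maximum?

I at 0° (eclipsed): H(0°)/I(0°) eclipsed 1.6; H(120°)/Cl(120°) eclipsed 1.3; tBu(240°)/H(240°) eclipsed 2.5 → 5.4 kcal/mol.
I at 60° (staggered): tBu(240°)/Cl(180°) gauche 1.2 → 1.2 kcal/mol.
I at 120° (eclipsed): H(0°)/H(0°) eclipsed 0.9; H(120°)/I(120°) eclipsed 1.6; tBu(240°)/Cl(240°) eclipsed 4.1 → 6.6 kcal/mol.
I at 180° (staggered): tBu(240°)/I(180°) gauche 1.7; tBu(240°)/Cl(300°) gauche 1.2 → 2.9 kcal/mol.
I at 240° (eclipsed): H(0°)/Cl(0°) eclipsed 1.3; H(120°)/H(120°) eclipsed 0.9; tBu(240°)/I(240°) eclipsed 4.0 → 6.2 kcal/mol.
I at 300° (staggered): tBu(240°)/I(300°) gauche 1.7 → 1.7 kcal/mol.
The maximum (6.6 kcal/mol) occurs with I at 120°.

120°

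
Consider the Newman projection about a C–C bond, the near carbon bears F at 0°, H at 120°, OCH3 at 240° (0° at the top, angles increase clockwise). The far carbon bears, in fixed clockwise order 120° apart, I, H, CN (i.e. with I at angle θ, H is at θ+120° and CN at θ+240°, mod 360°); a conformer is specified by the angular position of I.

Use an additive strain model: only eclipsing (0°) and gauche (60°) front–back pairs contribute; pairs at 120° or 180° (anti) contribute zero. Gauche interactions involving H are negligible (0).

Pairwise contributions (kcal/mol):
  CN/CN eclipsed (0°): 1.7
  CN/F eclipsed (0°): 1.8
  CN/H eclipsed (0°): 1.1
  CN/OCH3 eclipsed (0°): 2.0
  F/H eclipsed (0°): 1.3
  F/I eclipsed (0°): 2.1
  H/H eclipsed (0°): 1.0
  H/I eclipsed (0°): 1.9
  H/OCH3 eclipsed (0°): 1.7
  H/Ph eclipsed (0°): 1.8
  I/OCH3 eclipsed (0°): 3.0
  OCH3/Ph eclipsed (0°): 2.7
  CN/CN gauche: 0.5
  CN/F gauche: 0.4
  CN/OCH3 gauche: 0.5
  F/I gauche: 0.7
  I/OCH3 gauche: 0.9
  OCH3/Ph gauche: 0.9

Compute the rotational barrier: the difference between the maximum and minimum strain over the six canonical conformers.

I at 0° (eclipsed): F(0°)/I(0°) eclipsed 2.1; H(120°)/H(120°) eclipsed 1.0; OCH3(240°)/CN(240°) eclipsed 2.0 → 5.1 kcal/mol.
I at 60° (staggered): F(0°)/I(60°) gauche 0.7; F(0°)/CN(300°) gauche 0.4; OCH3(240°)/CN(300°) gauche 0.5 → 1.6 kcal/mol.
I at 120° (eclipsed): F(0°)/CN(0°) eclipsed 1.8; H(120°)/I(120°) eclipsed 1.9; OCH3(240°)/H(240°) eclipsed 1.7 → 5.4 kcal/mol.
I at 180° (staggered): F(0°)/CN(60°) gauche 0.4; OCH3(240°)/I(180°) gauche 0.9 → 1.3 kcal/mol.
I at 240° (eclipsed): F(0°)/H(0°) eclipsed 1.3; H(120°)/CN(120°) eclipsed 1.1; OCH3(240°)/I(240°) eclipsed 3.0 → 5.4 kcal/mol.
I at 300° (staggered): F(0°)/I(300°) gauche 0.7; OCH3(240°)/I(300°) gauche 0.9; OCH3(240°)/CN(180°) gauche 0.5 → 2.1 kcal/mol.
Max at 120° (5.4 kcal/mol), min at 180° (1.3 kcal/mol); barrier = 4.1 kcal/mol.

4.1 kcal/mol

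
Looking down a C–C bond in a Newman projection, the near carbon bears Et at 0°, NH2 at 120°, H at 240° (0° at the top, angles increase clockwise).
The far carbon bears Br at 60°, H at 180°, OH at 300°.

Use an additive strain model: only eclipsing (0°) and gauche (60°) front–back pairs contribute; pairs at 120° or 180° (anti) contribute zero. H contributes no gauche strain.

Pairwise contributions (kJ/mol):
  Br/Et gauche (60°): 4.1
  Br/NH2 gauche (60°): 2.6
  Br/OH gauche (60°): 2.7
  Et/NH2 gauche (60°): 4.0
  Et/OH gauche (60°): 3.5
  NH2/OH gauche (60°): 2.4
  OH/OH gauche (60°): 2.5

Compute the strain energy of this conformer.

10.2 kJ/mol

This conformer (staggered): Et–Br gauche, Et–OH gauche, NH2–Br gauche; 4.1 + 3.5 + 2.6 = 10.2 kJ/mol.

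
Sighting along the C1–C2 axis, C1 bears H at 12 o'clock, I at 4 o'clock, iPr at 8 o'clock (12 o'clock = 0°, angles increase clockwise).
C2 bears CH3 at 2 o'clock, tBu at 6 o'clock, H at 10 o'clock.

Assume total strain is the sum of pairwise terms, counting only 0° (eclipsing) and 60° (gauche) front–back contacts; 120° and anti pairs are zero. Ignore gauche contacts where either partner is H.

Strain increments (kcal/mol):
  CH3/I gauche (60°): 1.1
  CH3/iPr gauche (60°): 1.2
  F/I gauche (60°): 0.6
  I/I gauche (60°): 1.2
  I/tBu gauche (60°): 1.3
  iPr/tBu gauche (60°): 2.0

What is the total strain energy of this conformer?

This conformer is staggered. I at 120° is gauche with CH3 at 60° (1.1); I at 120° is gauche with tBu at 180° (1.3); iPr at 240° is gauche with tBu at 180° (2.0). Total 4.4 kcal/mol.

4.4 kcal/mol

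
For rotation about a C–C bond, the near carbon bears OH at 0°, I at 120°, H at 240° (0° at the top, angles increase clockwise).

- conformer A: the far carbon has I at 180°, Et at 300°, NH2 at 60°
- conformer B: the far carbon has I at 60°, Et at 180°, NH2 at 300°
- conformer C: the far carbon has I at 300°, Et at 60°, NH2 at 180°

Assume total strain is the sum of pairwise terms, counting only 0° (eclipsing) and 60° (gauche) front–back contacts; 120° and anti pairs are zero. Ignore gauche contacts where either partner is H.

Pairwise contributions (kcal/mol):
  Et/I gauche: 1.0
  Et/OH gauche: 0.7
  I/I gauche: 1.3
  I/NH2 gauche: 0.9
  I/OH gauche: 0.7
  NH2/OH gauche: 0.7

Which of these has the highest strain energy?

A (staggered): OH(0°)/Et(300°) gauche 0.7; OH(0°)/NH2(60°) gauche 0.7; I(120°)/I(180°) gauche 1.3; I(120°)/NH2(60°) gauche 0.9 → 3.6 kcal/mol.
B (staggered): OH(0°)/I(60°) gauche 0.7; OH(0°)/NH2(300°) gauche 0.7; I(120°)/I(60°) gauche 1.3; I(120°)/Et(180°) gauche 1.0 → 3.7 kcal/mol.
C (staggered): OH(0°)/I(300°) gauche 0.7; OH(0°)/Et(60°) gauche 0.7; I(120°)/Et(60°) gauche 1.0; I(120°)/NH2(180°) gauche 0.9 → 3.3 kcal/mol.
B has the highest total (3.7 kcal/mol).

B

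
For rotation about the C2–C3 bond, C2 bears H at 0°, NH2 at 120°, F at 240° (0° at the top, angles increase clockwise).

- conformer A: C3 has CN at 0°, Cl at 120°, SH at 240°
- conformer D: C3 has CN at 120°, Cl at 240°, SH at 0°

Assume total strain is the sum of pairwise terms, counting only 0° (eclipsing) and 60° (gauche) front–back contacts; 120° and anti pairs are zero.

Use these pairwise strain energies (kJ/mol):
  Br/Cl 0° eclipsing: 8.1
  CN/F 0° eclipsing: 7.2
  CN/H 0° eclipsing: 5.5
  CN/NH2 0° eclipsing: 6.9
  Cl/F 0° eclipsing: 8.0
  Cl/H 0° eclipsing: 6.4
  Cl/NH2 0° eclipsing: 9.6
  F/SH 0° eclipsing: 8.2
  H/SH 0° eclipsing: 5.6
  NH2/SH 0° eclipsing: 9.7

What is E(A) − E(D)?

+2.8 kJ/mol

A (eclipsed): H–CN eclipsed, NH2–Cl eclipsed, F–SH eclipsed; 5.5 + 9.6 + 8.2 = 23.3 kJ/mol.
D (eclipsed): H–SH eclipsed, NH2–CN eclipsed, F–Cl eclipsed; 5.6 + 6.9 + 8.0 = 20.5 kJ/mol.
E(A) − E(D) = 23.3 − 20.5 = +2.8 kJ/mol.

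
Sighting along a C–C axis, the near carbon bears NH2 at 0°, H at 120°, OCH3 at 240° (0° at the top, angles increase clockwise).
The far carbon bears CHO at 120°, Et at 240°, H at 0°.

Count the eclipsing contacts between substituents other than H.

1

Non-H eclipsing pairs: OCH3(240°)/Et(240°) — 1 interaction.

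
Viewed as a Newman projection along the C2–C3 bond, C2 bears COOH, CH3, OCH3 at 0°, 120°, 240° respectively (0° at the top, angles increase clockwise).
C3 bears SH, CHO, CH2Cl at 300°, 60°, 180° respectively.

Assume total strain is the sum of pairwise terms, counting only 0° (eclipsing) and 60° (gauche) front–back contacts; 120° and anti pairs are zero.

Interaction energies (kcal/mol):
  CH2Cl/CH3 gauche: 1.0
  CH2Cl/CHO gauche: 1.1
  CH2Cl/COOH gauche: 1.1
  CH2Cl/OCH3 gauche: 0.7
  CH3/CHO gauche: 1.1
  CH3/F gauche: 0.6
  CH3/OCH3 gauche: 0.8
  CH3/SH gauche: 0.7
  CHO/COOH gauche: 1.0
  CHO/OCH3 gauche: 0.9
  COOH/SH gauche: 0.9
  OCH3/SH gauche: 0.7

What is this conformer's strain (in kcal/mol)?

5.4 kcal/mol

This conformer (staggered): COOH–SH gauche, COOH–CHO gauche, CH3–CHO gauche, CH3–CH2Cl gauche, OCH3–SH gauche, OCH3–CH2Cl gauche; 0.9 + 1.0 + 1.1 + 1.0 + 0.7 + 0.7 = 5.4 kcal/mol.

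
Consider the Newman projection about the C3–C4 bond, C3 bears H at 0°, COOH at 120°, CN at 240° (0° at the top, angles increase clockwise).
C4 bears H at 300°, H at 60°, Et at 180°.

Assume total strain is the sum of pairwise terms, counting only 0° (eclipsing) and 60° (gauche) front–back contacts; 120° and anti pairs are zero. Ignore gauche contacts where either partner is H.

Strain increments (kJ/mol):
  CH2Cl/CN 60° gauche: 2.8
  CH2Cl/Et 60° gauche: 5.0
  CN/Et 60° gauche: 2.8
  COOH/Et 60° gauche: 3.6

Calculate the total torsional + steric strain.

6.4 kJ/mol

This conformer (staggered): COOH–Et gauche, CN–Et gauche; 3.6 + 2.8 = 6.4 kJ/mol.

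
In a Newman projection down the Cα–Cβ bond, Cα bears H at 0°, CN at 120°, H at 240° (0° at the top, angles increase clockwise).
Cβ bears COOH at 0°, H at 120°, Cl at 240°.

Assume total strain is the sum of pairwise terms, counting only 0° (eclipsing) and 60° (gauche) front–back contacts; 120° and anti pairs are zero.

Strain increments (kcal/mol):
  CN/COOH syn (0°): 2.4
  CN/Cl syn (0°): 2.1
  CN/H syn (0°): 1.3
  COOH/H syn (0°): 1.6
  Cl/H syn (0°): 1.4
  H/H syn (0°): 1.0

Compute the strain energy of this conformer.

This conformer is eclipsed. H at 0° is eclipsed with COOH at 0° (1.6); CN at 120° is eclipsed with H at 120° (1.3); H at 240° is eclipsed with Cl at 240° (1.4). Total 4.3 kcal/mol.

4.3 kcal/mol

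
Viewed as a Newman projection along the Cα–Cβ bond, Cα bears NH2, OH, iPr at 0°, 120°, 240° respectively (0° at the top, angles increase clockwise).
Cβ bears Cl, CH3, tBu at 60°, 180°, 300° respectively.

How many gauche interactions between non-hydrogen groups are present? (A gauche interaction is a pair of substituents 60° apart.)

6

Non-H gauche pairs: NH2(0°)/Cl(60°); NH2(0°)/tBu(300°); OH(120°)/Cl(60°); OH(120°)/CH3(180°); iPr(240°)/CH3(180°); iPr(240°)/tBu(300°) — 6 interactions.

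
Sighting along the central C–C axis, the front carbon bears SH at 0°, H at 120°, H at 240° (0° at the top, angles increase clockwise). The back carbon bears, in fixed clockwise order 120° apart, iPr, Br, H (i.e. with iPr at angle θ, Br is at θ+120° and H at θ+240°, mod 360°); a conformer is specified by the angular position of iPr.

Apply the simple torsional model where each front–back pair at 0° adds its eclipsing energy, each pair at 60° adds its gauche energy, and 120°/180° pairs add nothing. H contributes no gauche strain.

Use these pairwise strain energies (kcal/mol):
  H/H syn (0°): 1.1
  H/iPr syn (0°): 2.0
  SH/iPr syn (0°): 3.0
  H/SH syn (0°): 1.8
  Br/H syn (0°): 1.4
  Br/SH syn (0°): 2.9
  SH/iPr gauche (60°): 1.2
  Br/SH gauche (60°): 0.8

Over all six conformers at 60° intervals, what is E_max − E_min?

5.2 kcal/mol

iPr at 0° (eclipsed): SH–iPr eclipsed, H–Br eclipsed, H–H eclipsed; 3.0 + 1.4 + 1.1 = 5.5 kcal/mol.
iPr at 60° (staggered): SH–iPr gauche; 1.2 = 1.2 kcal/mol.
iPr at 120° (eclipsed): SH–H eclipsed, H–iPr eclipsed, H–Br eclipsed; 1.8 + 2.0 + 1.4 = 5.2 kcal/mol.
iPr at 180° (staggered): SH–Br gauche; 0.8 = 0.8 kcal/mol.
iPr at 240° (eclipsed): SH–Br eclipsed, H–H eclipsed, H–iPr eclipsed; 2.9 + 1.1 + 2.0 = 6.0 kcal/mol.
iPr at 300° (staggered): SH–iPr gauche, SH–Br gauche; 1.2 + 0.8 = 2.0 kcal/mol.
Max at 240° (6.0 kcal/mol), min at 180° (0.8 kcal/mol); barrier = 5.2 kcal/mol.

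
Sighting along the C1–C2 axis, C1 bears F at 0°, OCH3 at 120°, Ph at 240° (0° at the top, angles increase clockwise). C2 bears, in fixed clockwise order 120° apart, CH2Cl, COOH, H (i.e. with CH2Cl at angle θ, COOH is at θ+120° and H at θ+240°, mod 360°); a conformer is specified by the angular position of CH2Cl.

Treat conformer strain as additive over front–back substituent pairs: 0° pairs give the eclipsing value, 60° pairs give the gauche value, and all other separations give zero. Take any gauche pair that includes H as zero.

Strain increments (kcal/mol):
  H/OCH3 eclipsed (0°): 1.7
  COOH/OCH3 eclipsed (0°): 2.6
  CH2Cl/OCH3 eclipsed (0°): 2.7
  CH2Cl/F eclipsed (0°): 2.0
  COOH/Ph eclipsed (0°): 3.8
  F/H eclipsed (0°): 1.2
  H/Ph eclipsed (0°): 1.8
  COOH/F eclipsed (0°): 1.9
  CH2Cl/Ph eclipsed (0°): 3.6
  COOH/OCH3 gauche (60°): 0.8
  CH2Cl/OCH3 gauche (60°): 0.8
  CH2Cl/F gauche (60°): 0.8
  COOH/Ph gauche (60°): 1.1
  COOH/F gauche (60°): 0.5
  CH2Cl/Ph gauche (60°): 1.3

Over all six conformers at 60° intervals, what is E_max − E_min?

4.3 kcal/mol

CH2Cl at 0° is eclipsed. F at 0° is eclipsed with CH2Cl at 0° (2.0); OCH3 at 120° is eclipsed with COOH at 120° (2.6); Ph at 240° is eclipsed with H at 240° (1.8). Total 6.4 kcal/mol.
CH2Cl at 60° is staggered. F at 0° is gauche with CH2Cl at 60° (0.8); OCH3 at 120° is gauche with CH2Cl at 60° (0.8); OCH3 at 120° is gauche with COOH at 180° (0.8); Ph at 240° is gauche with COOH at 180° (1.1). Total 3.5 kcal/mol.
CH2Cl at 120° is eclipsed. F at 0° is eclipsed with H at 0° (1.2); OCH3 at 120° is eclipsed with CH2Cl at 120° (2.7); Ph at 240° is eclipsed with COOH at 240° (3.8). Total 7.7 kcal/mol.
CH2Cl at 180° is staggered. F at 0° is gauche with COOH at 300° (0.5); OCH3 at 120° is gauche with CH2Cl at 180° (0.8); Ph at 240° is gauche with CH2Cl at 180° (1.3); Ph at 240° is gauche with COOH at 300° (1.1). Total 3.7 kcal/mol.
CH2Cl at 240° is eclipsed. F at 0° is eclipsed with COOH at 0° (1.9); OCH3 at 120° is eclipsed with H at 120° (1.7); Ph at 240° is eclipsed with CH2Cl at 240° (3.6). Total 7.2 kcal/mol.
CH2Cl at 300° is staggered. F at 0° is gauche with CH2Cl at 300° (0.8); F at 0° is gauche with COOH at 60° (0.5); OCH3 at 120° is gauche with COOH at 60° (0.8); Ph at 240° is gauche with CH2Cl at 300° (1.3). Total 3.4 kcal/mol.
Max at 120° (7.7 kcal/mol), min at 300° (3.4 kcal/mol); barrier = 4.3 kcal/mol.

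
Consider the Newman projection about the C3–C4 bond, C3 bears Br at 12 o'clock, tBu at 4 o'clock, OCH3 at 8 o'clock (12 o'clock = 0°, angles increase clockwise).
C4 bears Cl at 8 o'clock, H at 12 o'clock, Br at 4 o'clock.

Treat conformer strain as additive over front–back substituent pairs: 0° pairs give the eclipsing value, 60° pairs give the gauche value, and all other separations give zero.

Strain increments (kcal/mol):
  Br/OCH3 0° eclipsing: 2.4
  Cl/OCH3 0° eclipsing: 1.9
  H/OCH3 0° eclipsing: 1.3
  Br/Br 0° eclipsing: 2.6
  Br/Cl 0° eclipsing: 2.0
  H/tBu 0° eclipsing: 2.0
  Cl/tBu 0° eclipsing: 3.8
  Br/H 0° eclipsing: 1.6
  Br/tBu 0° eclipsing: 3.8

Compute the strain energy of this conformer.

This conformer (eclipsed): Br(0°)/H(0°) eclipsed 1.6; tBu(120°)/Br(120°) eclipsed 3.8; OCH3(240°)/Cl(240°) eclipsed 1.9 → 7.3 kcal/mol.

7.3 kcal/mol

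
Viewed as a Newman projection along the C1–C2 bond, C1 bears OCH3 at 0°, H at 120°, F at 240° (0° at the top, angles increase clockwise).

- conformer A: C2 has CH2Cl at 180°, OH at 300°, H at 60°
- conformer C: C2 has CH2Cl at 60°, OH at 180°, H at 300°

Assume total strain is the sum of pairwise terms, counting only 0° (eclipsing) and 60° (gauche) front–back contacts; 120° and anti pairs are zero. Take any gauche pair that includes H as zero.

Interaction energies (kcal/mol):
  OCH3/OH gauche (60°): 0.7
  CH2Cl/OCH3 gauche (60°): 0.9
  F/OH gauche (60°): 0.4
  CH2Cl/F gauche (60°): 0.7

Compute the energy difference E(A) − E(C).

+0.5 kcal/mol

A (staggered): OCH3(0°)/OH(300°) gauche 0.7; F(240°)/CH2Cl(180°) gauche 0.7; F(240°)/OH(300°) gauche 0.4 → 1.8 kcal/mol.
C (staggered): OCH3(0°)/CH2Cl(60°) gauche 0.9; F(240°)/OH(180°) gauche 0.4 → 1.3 kcal/mol.
E(A) − E(C) = 1.8 − 1.3 = +0.5 kcal/mol.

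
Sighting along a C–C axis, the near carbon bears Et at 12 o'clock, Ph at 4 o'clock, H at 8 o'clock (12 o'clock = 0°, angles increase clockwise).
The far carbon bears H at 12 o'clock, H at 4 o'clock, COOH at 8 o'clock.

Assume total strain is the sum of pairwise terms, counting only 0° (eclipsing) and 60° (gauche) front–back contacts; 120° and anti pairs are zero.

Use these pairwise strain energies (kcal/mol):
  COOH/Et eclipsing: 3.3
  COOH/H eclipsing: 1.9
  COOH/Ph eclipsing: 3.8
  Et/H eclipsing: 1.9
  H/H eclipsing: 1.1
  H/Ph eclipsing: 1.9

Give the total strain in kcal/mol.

This conformer (eclipsed): Et(0°)/H(0°) eclipsed 1.9; Ph(120°)/H(120°) eclipsed 1.9; H(240°)/COOH(240°) eclipsed 1.9 → 5.7 kcal/mol.

5.7 kcal/mol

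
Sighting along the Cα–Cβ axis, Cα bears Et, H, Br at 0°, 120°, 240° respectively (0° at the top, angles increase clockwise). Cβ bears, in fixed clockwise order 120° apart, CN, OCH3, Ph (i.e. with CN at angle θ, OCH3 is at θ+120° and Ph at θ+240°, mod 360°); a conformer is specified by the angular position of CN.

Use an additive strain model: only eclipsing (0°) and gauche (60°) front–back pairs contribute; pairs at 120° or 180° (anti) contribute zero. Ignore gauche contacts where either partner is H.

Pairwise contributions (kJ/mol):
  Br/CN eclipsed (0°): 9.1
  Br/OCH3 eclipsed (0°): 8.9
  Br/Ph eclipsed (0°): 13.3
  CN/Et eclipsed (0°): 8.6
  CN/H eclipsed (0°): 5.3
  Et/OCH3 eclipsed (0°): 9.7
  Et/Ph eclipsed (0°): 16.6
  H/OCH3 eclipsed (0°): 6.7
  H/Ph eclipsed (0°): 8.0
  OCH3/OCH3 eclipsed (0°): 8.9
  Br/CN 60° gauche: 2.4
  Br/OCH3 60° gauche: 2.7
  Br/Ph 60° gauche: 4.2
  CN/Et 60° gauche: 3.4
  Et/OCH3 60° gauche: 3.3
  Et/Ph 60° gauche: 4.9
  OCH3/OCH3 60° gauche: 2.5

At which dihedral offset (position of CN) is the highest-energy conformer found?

CN at 0° (eclipsed): Et(0°)/CN(0°) eclipsed 8.6; H(120°)/OCH3(120°) eclipsed 6.7; Br(240°)/Ph(240°) eclipsed 13.3 → 28.6 kJ/mol.
CN at 60° (staggered): Et(0°)/CN(60°) gauche 3.4; Et(0°)/Ph(300°) gauche 4.9; Br(240°)/OCH3(180°) gauche 2.7; Br(240°)/Ph(300°) gauche 4.2 → 15.2 kJ/mol.
CN at 120° (eclipsed): Et(0°)/Ph(0°) eclipsed 16.6; H(120°)/CN(120°) eclipsed 5.3; Br(240°)/OCH3(240°) eclipsed 8.9 → 30.8 kJ/mol.
CN at 180° (staggered): Et(0°)/OCH3(300°) gauche 3.3; Et(0°)/Ph(60°) gauche 4.9; Br(240°)/CN(180°) gauche 2.4; Br(240°)/OCH3(300°) gauche 2.7 → 13.3 kJ/mol.
CN at 240° (eclipsed): Et(0°)/OCH3(0°) eclipsed 9.7; H(120°)/Ph(120°) eclipsed 8.0; Br(240°)/CN(240°) eclipsed 9.1 → 26.8 kJ/mol.
CN at 300° (staggered): Et(0°)/CN(300°) gauche 3.4; Et(0°)/OCH3(60°) gauche 3.3; Br(240°)/CN(300°) gauche 2.4; Br(240°)/Ph(180°) gauche 4.2 → 13.3 kJ/mol.
The maximum (30.8 kJ/mol) occurs with CN at 120°.

120°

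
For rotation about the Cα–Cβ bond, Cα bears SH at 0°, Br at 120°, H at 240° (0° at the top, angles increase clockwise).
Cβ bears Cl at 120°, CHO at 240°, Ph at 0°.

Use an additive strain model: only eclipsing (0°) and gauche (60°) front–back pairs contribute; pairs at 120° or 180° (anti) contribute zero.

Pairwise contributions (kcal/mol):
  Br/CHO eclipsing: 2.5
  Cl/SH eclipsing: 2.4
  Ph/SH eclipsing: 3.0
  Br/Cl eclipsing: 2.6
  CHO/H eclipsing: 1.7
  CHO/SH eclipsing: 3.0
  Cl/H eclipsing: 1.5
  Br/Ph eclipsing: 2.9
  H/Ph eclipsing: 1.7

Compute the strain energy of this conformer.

This conformer (eclipsed): SH–Ph eclipsed, Br–Cl eclipsed, H–CHO eclipsed; 3.0 + 2.6 + 1.7 = 7.3 kcal/mol.

7.3 kcal/mol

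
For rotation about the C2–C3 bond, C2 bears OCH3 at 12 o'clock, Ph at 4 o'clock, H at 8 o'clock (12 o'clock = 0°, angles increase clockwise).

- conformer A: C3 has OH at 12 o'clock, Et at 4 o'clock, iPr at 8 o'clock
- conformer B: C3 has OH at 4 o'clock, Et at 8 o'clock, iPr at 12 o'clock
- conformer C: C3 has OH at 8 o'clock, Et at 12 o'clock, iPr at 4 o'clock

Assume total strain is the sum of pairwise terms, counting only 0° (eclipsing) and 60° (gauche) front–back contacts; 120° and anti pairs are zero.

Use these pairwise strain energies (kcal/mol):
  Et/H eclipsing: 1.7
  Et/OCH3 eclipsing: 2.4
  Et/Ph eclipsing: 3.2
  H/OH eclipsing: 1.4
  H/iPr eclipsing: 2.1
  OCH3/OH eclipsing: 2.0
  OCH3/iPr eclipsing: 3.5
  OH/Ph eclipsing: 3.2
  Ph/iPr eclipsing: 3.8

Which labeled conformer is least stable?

A (eclipsed): OCH3(0°)/OH(0°) eclipsed 2.0; Ph(120°)/Et(120°) eclipsed 3.2; H(240°)/iPr(240°) eclipsed 2.1 → 7.3 kcal/mol.
B (eclipsed): OCH3(0°)/iPr(0°) eclipsed 3.5; Ph(120°)/OH(120°) eclipsed 3.2; H(240°)/Et(240°) eclipsed 1.7 → 8.4 kcal/mol.
C (eclipsed): OCH3(0°)/Et(0°) eclipsed 2.4; Ph(120°)/iPr(120°) eclipsed 3.8; H(240°)/OH(240°) eclipsed 1.4 → 7.6 kcal/mol.
B has the highest total (8.4 kcal/mol).

B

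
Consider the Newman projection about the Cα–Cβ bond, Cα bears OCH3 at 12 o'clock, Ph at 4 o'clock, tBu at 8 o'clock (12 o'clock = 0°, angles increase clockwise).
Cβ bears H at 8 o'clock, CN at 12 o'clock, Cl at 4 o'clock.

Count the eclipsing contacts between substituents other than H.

2

Non-H eclipsing pairs: OCH3(0°)/CN(0°); Ph(120°)/Cl(120°) — 2 interactions.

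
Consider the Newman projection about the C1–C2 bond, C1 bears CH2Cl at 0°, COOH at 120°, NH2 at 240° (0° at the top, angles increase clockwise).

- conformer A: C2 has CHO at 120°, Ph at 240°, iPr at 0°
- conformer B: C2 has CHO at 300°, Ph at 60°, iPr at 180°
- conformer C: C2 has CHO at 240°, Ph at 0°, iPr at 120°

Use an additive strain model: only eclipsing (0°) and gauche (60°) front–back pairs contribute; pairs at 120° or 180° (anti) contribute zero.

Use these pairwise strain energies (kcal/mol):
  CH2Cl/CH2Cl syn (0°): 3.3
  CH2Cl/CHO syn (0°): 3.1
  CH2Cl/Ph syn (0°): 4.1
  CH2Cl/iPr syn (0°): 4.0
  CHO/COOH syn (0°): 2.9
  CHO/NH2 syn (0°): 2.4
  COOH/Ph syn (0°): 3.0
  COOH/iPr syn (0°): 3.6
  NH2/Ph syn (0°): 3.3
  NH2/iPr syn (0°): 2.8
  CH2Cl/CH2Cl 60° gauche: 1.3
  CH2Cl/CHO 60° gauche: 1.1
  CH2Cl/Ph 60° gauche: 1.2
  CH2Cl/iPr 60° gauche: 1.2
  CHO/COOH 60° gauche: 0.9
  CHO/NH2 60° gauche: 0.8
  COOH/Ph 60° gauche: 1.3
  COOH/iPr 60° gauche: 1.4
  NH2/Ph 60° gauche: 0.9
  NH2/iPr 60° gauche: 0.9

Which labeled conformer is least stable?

A

A (eclipsed): CH2Cl(0°)/iPr(0°) eclipsed 4.0; COOH(120°)/CHO(120°) eclipsed 2.9; NH2(240°)/Ph(240°) eclipsed 3.3 → 10.2 kcal/mol.
B (staggered): CH2Cl(0°)/CHO(300°) gauche 1.1; CH2Cl(0°)/Ph(60°) gauche 1.2; COOH(120°)/Ph(60°) gauche 1.3; COOH(120°)/iPr(180°) gauche 1.4; NH2(240°)/CHO(300°) gauche 0.8; NH2(240°)/iPr(180°) gauche 0.9 → 6.7 kcal/mol.
C (eclipsed): CH2Cl(0°)/Ph(0°) eclipsed 4.1; COOH(120°)/iPr(120°) eclipsed 3.6; NH2(240°)/CHO(240°) eclipsed 2.4 → 10.1 kcal/mol.
A has the highest total (10.2 kcal/mol).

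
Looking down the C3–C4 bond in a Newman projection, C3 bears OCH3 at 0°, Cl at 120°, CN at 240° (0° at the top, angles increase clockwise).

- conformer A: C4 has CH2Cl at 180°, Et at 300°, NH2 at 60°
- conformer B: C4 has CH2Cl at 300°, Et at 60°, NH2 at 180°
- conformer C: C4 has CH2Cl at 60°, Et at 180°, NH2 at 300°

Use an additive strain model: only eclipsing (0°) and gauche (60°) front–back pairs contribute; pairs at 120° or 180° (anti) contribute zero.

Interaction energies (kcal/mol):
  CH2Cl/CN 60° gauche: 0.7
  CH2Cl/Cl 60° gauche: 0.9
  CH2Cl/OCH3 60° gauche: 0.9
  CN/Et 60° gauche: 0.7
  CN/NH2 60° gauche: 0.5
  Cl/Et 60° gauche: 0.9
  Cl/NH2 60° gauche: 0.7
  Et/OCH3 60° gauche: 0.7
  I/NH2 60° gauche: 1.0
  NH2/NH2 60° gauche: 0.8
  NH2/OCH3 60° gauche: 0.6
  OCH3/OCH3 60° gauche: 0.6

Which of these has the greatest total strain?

C

A (staggered): OCH3(0°)/Et(300°) gauche 0.7; OCH3(0°)/NH2(60°) gauche 0.6; Cl(120°)/CH2Cl(180°) gauche 0.9; Cl(120°)/NH2(60°) gauche 0.7; CN(240°)/CH2Cl(180°) gauche 0.7; CN(240°)/Et(300°) gauche 0.7 → 4.3 kcal/mol.
B (staggered): OCH3(0°)/CH2Cl(300°) gauche 0.9; OCH3(0°)/Et(60°) gauche 0.7; Cl(120°)/Et(60°) gauche 0.9; Cl(120°)/NH2(180°) gauche 0.7; CN(240°)/CH2Cl(300°) gauche 0.7; CN(240°)/NH2(180°) gauche 0.5 → 4.4 kcal/mol.
C (staggered): OCH3(0°)/CH2Cl(60°) gauche 0.9; OCH3(0°)/NH2(300°) gauche 0.6; Cl(120°)/CH2Cl(60°) gauche 0.9; Cl(120°)/Et(180°) gauche 0.9; CN(240°)/Et(180°) gauche 0.7; CN(240°)/NH2(300°) gauche 0.5 → 4.5 kcal/mol.
C has the highest total (4.5 kcal/mol).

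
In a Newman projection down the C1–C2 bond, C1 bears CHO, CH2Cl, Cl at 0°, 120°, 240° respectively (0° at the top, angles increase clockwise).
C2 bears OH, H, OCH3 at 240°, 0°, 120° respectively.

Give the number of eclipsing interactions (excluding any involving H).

Non-H eclipsing pairs: CH2Cl(120°)/OCH3(120°); Cl(240°)/OH(240°) — 2 interactions.

2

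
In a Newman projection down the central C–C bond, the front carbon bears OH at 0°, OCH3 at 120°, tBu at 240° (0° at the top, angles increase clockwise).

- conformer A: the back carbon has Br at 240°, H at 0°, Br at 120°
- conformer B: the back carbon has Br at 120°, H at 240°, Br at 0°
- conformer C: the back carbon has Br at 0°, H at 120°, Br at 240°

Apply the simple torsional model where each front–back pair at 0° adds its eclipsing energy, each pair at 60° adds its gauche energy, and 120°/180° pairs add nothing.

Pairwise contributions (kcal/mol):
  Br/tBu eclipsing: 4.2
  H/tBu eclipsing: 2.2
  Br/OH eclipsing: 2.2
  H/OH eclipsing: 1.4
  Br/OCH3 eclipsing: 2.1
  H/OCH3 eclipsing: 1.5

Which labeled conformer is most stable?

A (eclipsed): OH–H eclipsed, OCH3–Br eclipsed, tBu–Br eclipsed; 1.4 + 2.1 + 4.2 = 7.7 kcal/mol.
B (eclipsed): OH–Br eclipsed, OCH3–Br eclipsed, tBu–H eclipsed; 2.2 + 2.1 + 2.2 = 6.5 kcal/mol.
C (eclipsed): OH–Br eclipsed, OCH3–H eclipsed, tBu–Br eclipsed; 2.2 + 1.5 + 4.2 = 7.9 kcal/mol.
B has the lowest total (6.5 kcal/mol).

B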